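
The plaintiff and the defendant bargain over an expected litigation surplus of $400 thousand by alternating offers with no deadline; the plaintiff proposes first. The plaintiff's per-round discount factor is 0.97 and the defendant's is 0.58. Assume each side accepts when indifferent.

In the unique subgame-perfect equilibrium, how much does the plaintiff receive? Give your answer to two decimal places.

384.09

Let x be the plaintiff's share when the plaintiff proposes and y be the defendant's share when the defendant proposes.
The defendant accepts iff offered ≥ 0.58·y, so x = 400 − 0.58y. Symmetrically y = 400 − 0.97x.
Substituting: x = 400 − 0.58(400 − 0.97x), giving x(1 − 0.97·0.58) = 400(1 − 0.58).
So x = 400 × 0.42 / 0.4374 ≈ 384.0878, and the defendant receives 400 − x ≈ 15.9122.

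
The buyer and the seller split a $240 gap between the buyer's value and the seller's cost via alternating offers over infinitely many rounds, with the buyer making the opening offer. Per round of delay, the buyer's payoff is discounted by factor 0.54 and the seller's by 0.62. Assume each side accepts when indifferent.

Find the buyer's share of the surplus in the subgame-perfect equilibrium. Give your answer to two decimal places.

137.10

Let x be the buyer's share when the buyer proposes and y be the seller's share when the seller proposes.
The seller accepts iff offered ≥ 0.62·y, so x = 240 − 0.62y. Symmetrically y = 240 − 0.54x.
Substituting: x = 240 − 0.62(240 − 0.54x), giving x(1 − 0.54·0.62) = 240(1 − 0.62).
So x = 240 × 0.38 / 0.6652 ≈ 137.1016, and the seller receives 240 − x ≈ 102.8984.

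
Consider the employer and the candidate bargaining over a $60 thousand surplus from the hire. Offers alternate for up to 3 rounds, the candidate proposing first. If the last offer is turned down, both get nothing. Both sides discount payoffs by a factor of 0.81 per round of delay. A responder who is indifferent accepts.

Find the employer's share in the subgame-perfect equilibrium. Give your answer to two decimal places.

Solve by backward induction from round 3.
Round 3 (the candidate proposes): rejection yields 0 for the employer; the candidate offers 0 and keeps 60.
Round 2 (the employer proposes): the candidate can get 60 next round, worth 0.81 × 60 = 48.6 now. The employer offers 48.6 and keeps 60 − 48.6 = 11.4.
Round 1 (the candidate proposes): the employer can get 11.4 next round, worth 0.81 × 11.4 = 9.234 now; the candidate offers that and keeps 50.766.

9.23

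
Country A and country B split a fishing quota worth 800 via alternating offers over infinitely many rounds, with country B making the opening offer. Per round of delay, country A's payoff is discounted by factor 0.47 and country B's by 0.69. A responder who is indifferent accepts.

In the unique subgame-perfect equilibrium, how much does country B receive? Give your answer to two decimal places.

627.50

When country B proposes, country A accepts any offer worth at least 0.47 times what country A would get by proposing next round; and vice versa.
This gives x = 800 − 0.47y and y = 800 − 0.69x, where x and y are each side's share when it proposes.
Hence (1 − 0.47·0.69)x = 800(1 − 0.47), i.e. 0.6757·x = 424.
x ≈ 627.4974; country A's share is 800 − x ≈ 172.5026.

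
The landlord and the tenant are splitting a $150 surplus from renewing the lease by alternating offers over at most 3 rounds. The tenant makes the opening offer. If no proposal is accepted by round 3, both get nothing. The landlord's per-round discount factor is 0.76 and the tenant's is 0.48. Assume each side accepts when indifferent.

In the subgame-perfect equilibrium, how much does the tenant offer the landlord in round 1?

59.28

Round 3 (the tenant proposes): the landlord will accept anything ≥ 0, so the tenant offers 0 and keeps 150.
Round 2 (the landlord proposes): the tenant can get 150 next round, worth 0.48 × 150 = 72 now; the landlord offers that and keeps 78.
Round 1 (the tenant proposes): the landlord can get 78 next round, worth 0.76 × 78 = 59.28 now. The tenant offers 59.28 and keeps 150 − 59.28 = 90.72.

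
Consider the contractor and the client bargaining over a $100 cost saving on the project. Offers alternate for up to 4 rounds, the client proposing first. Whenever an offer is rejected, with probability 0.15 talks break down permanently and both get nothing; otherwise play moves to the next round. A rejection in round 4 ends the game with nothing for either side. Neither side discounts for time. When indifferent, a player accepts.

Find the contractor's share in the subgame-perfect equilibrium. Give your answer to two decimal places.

74.16

Round 4 (the contractor proposes): the client will accept anything ≥ 0, so the contractor offers 0 and keeps 100.
Round 3 (the client proposes): rejecting gives the contractor an expected 0.85 × 100 = 85, so the client offers 85, keeping 15.
Round 2 (the contractor proposes): rejecting gives the client an expected 0.85 × 15 = 12.75, so the contractor offers 12.75, keeping 87.25.
Round 1 (the client proposes): rejecting gives the contractor an expected 0.85 × 87.25 = 74.1625; the client offers that and keeps 25.8375.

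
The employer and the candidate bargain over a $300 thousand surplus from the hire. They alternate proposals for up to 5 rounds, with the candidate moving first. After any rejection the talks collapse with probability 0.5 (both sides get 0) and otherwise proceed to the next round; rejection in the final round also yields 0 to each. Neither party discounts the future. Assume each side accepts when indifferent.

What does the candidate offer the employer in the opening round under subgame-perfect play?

93.75

Round 5 (the candidate proposes): the employer will accept anything ≥ 0, so the candidate offers 0 and keeps 300.
Round 4 (the employer proposes): rejecting gives the candidate an expected 0.5 × 300 = 150, so the employer offers 150, keeping 150.
Round 3 (the candidate proposes): rejecting gives the employer an expected 0.5 × 150 = 75. The candidate offers 75 and keeps 300 − 75 = 225.
Round 2 (the employer proposes): rejecting gives the candidate an expected 0.5 × 225 = 112.5, so the employer offers 112.5, keeping 187.5.
Round 1 (the candidate proposes): rejecting gives the employer an expected 0.5 × 187.5 = 93.75; the candidate offers that and keeps 206.25.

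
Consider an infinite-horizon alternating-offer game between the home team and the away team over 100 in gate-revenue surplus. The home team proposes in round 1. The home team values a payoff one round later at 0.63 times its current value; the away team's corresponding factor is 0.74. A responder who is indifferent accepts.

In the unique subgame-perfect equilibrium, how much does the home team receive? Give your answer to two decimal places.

48.71

In a stationary SPE each proposer offers the other exactly their discounted continuation value.
If the home team keeps x when proposing and the away team keeps y when proposing, then x = 100 − 0.74y and y = 100 − 0.63x.
Solving: x = 100(1 − 0.74) / (1 − 0.63·0.74) = 26 / 0.5338 ≈ 48.7074.
The away team gets 100 − 48.7074 ≈ 51.2926.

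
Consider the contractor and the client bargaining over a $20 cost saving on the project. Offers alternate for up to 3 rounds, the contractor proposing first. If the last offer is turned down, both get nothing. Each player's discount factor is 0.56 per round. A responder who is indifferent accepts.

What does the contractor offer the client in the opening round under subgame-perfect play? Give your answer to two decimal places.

4.93

Work backward from the last round.
Round 3 (the contractor proposes): the client will accept anything ≥ 0, so the contractor offers 0 and keeps 20.
Round 2 (the client proposes): the contractor can get 20 next round, worth 0.56 × 20 = 11.2 now; the client offers that and keeps 8.8.
Round 1 (the contractor proposes): the client can get 8.8 next round, worth 0.56 × 8.8 = 4.928 now; the contractor offers that and keeps 15.072.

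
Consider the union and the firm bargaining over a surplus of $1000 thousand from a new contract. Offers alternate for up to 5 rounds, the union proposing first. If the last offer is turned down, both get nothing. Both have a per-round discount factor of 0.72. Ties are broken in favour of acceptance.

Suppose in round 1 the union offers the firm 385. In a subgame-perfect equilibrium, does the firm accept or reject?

Accept

Round 5 (the union proposes): the firm will accept anything ≥ 0, so the union offers 0 and keeps 1000.
Round 4 (the firm proposes): the union can get 1000 next round, worth 0.72 × 1000 = 720 now, so the firm offers 720, keeping 280.
Round 3 (the union proposes): the firm can get 280 next round, worth 0.72 × 280 = 201.6 now; the union offers that and keeps 798.4.
Round 2 (the firm proposes): the union can get 798.4 next round, worth 0.72 × 798.4 = 574.848 now; the firm offers that and keeps 425.152.
So by rejecting in round 1, the firm gets 425.152 next round, worth 0.72 × 425.152 = 306.10944 now.
Offer 385 ≥ 306.10944, so the firm accepts.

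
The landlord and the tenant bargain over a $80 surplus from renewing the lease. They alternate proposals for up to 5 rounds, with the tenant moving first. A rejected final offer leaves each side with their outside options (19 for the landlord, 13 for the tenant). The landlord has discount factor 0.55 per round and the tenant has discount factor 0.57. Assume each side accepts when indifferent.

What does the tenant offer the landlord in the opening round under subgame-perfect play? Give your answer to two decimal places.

Work backward from the last round.
Round 5 (the tenant proposes): the landlord gets 19 if talks fail, so the tenant offers 19 and keeps 61.
Round 4 (the landlord proposes): the tenant can get 61 next round, worth 0.57 × 61 = 34.77 now, so the landlord offers 34.77, keeping 45.23.
Round 3 (the tenant proposes): the landlord can get 45.23 next round, worth 0.55 × 45.23 = 24.8765 now, so the tenant offers 24.8765, keeping 55.1235.
Round 2 (the landlord proposes): the tenant can get 55.1235 next round, worth 0.57 × 55.1235 = 31.420395 now; the landlord offers that and keeps 48.579605.
Round 1 (the tenant proposes): the landlord can get 48.579605 next round, worth 0.55 × 48.579605 = 26.71878275 now; the tenant offers that and keeps 53.28121725.

26.72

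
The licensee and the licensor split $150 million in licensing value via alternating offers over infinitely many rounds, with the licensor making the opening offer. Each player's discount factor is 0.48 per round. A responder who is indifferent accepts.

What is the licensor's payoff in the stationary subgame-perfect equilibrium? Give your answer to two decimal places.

101.35

When the licensor proposes, the licensee accepts any offer worth at least 0.48 times what the licensee would get by proposing next round; and vice versa.
This gives x = 150 − 0.48y and y = 150 − 0.48x, where x and y are each side's share when it proposes.
Hence (1 − 0.48·0.48)x = 150(1 − 0.48), i.e. 0.7696·x = 78.
x ≈ 101.3514; the licensee's share is 150 − x ≈ 48.6486.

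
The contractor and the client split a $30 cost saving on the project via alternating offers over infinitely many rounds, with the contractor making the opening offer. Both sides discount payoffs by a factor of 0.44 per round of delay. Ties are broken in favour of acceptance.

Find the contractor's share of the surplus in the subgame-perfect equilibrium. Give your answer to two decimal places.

When the contractor proposes, the client accepts any offer worth at least 0.44 times what the client would get by proposing next round; and vice versa.
This gives x = 30 − 0.44y and y = 30 − 0.44x, where x and y are each side's share when it proposes.
Hence (1 − 0.44·0.44)x = 30(1 − 0.44), i.e. 0.8064·x = 16.8.
x ≈ 20.8333; the client's share is 30 − x ≈ 9.1667.

20.83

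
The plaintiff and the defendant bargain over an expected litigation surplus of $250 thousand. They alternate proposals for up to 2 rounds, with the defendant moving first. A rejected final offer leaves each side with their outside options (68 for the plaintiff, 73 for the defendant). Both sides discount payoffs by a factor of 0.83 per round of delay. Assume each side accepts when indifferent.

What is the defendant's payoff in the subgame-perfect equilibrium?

Round 2 (the plaintiff proposes): the defendant gets 73 if talks fail, so the plaintiff offers 73 and keeps 177.
Round 1 (the defendant proposes): the plaintiff can get 177 next round, worth 0.83 × 177 = 146.91 now. The defendant offers 146.91 and keeps 250 − 146.91 = 103.09.

103.09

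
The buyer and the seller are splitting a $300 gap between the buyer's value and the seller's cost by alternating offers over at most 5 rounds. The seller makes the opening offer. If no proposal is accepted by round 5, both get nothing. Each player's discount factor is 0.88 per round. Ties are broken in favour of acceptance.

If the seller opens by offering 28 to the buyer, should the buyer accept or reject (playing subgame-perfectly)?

Round 5 (the seller proposes): the buyer will accept anything ≥ 0, so the seller offers 0 and keeps 300.
Round 4 (the buyer proposes): the seller can get 300 next round, worth 0.88 × 300 = 264 now. The buyer offers 264 and keeps 300 − 264 = 36.
Round 3 (the seller proposes): the buyer can get 36 next round, worth 0.88 × 36 = 31.68 now. The seller offers 31.68 and keeps 300 − 31.68 = 268.32.
Round 2 (the buyer proposes): the seller can get 268.32 next round, worth 0.88 × 268.32 = 236.1216 now. The buyer offers 236.1216 and keeps 300 − 236.1216 = 63.8784.
So by rejecting in round 1, the buyer gets 63.8784 next round, worth 0.88 × 63.8784 = 56.212992 now.
Offer 28 < 56.212992, so the buyer rejects.

Reject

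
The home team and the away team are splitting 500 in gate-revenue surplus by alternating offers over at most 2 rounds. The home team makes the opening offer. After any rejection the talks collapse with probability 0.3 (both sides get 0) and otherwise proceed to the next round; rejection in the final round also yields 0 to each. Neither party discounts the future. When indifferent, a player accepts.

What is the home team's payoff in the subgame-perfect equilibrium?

150

Round 2 (the away team proposes): the home team will accept anything ≥ 0, so the away team offers 0 and keeps 500.
Round 1 (the home team proposes): rejecting gives the away team an expected 0.7 × 500 = 350; the home team offers that and keeps 150.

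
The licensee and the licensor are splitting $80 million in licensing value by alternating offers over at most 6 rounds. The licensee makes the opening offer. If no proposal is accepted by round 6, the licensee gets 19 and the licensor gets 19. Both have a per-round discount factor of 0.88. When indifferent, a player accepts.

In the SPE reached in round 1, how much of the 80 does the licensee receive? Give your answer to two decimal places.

Round 6 (the licensor proposes): the licensee gets 19 if talks fail, so the licensor offers 19 and keeps 61.
Round 5 (the licensee proposes): the licensor can get 61 next round, worth 0.88 × 61 = 53.68 now, so the licensee offers 53.68, keeping 26.32.
Round 4 (the licensor proposes): the licensee can get 26.32 next round, worth 0.88 × 26.32 = 23.1616 now, so the licensor offers 23.1616, keeping 56.8384.
Round 3 (the licensee proposes): the licensor can get 56.8384 next round, worth 0.88 × 56.8384 = 50.017792 now; the licensee offers that and keeps 29.982208.
Round 2 (the licensor proposes): the licensee can get 29.982208 next round, worth 0.88 × 29.982208 = 26.38434304 now, so the licensor offers 26.38434304, keeping 53.61565696.
Round 1 (the licensee proposes): the licensor can get 53.61565696 next round, worth 0.88 × 53.61565696 = 47.1817781248 now; the licensee offers that and keeps 32.8182218752.

32.82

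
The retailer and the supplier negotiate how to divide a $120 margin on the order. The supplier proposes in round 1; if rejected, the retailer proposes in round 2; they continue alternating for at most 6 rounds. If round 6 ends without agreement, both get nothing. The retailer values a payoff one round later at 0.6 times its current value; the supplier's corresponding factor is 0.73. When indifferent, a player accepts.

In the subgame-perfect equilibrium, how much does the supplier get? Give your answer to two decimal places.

Round 6 (the retailer proposes): rejection yields 0 for the supplier; the retailer offers 0 and keeps 120.
Round 5 (the supplier proposes): the retailer can get 120 next round, worth 0.6 × 120 = 72 now. The supplier offers 72 and keeps 120 − 72 = 48.
Round 4 (the retailer proposes): the supplier can get 48 next round, worth 0.73 × 48 = 35.04 now, so the retailer offers 35.04, keeping 84.96.
Round 3 (the supplier proposes): the retailer can get 84.96 next round, worth 0.6 × 84.96 = 50.976 now. The supplier offers 50.976 and keeps 120 − 50.976 = 69.024.
Round 2 (the retailer proposes): the supplier can get 69.024 next round, worth 0.73 × 69.024 = 50.38752 now. The retailer offers 50.38752 and keeps 120 − 50.38752 = 69.61248.
Round 1 (the supplier proposes): the retailer can get 69.61248 next round, worth 0.6 × 69.61248 = 41.767488 now, so the supplier offers 41.767488, keeping 78.232512.

78.23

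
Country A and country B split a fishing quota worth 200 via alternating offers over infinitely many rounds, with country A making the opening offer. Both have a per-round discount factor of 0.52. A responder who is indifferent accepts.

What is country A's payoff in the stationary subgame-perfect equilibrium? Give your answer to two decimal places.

131.58

In a stationary SPE each proposer offers the other exactly their discounted continuation value.
If country A keeps x when proposing and country B keeps y when proposing, then x = 200 − 0.52y and y = 200 − 0.52x.
Solving: x = 200(1 − 0.52) / (1 − 0.52·0.52) = 96 / 0.7296 ≈ 131.5789.
Country B gets 200 − 131.5789 ≈ 68.4211.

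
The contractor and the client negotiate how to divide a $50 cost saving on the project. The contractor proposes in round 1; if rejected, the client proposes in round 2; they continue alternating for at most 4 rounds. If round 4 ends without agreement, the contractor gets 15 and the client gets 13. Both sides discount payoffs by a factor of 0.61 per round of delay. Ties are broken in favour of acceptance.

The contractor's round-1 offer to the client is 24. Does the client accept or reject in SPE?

Round 4 (the client proposes): the contractor gets 15 if talks fail, so the client offers 15 and keeps 35.
Round 3 (the contractor proposes): the client can get 35 next round, worth 0.61 × 35 = 21.35 now, so the contractor offers 21.35, keeping 28.65.
Round 2 (the client proposes): the contractor can get 28.65 next round, worth 0.61 × 28.65 = 17.4765 now. The client offers 17.4765 and keeps 50 − 17.4765 = 32.5235.
So by rejecting in round 1, the client gets 32.5235 next round, worth 0.61 × 32.5235 = 19.839335 now.
Offer 24 ≥ 19.839335, so the client accepts.

Accept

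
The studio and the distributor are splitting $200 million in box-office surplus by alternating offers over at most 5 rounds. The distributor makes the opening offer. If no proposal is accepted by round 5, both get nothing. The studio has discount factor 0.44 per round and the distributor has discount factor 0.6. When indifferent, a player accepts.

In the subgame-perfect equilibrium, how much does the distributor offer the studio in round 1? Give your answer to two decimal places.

Round 5 (the distributor proposes): rejection yields 0 for the studio; the distributor offers 0 and keeps 200.
Round 4 (the studio proposes): the distributor can get 200 next round, worth 0.6 × 200 = 120 now, so the studio offers 120, keeping 80.
Round 3 (the distributor proposes): the studio can get 80 next round, worth 0.44 × 80 = 35.2 now, so the distributor offers 35.2, keeping 164.8.
Round 2 (the studio proposes): the distributor can get 164.8 next round, worth 0.6 × 164.8 = 98.88 now, so the studio offers 98.88, keeping 101.12.
Round 1 (the distributor proposes): the studio can get 101.12 next round, worth 0.44 × 101.12 = 44.4928 now; the distributor offers that and keeps 155.5072.

44.49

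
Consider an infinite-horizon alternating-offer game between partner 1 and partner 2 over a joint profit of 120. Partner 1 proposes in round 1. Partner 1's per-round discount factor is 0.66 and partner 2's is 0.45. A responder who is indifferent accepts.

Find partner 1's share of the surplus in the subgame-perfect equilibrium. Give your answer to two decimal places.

93.88

In a stationary SPE each proposer offers the other exactly their discounted continuation value.
If partner 1 keeps x when proposing and partner 2 keeps y when proposing, then x = 120 − 0.45y and y = 120 − 0.66x.
Solving: x = 120(1 − 0.45) / (1 − 0.66·0.45) = 66 / 0.703 ≈ 93.8834.
Partner 2 gets 120 − 93.8834 ≈ 26.1166.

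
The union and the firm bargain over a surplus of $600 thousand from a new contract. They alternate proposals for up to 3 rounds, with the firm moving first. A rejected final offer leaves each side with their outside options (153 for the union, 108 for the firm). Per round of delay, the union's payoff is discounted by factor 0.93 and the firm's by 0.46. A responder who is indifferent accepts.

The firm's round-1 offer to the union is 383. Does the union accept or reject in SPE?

Accept

Round 3 (the firm proposes): the union gets 153 if talks fail, so the firm offers 153 and keeps 447.
Round 2 (the union proposes): the firm can get 447 next round, worth 0.46 × 447 = 205.62 now; the union offers that and keeps 394.38.
So by rejecting in round 1, the union gets 394.38 next round, worth 0.93 × 394.38 = 366.7734 now.
Offer 383 ≥ 366.7734, so the union accepts.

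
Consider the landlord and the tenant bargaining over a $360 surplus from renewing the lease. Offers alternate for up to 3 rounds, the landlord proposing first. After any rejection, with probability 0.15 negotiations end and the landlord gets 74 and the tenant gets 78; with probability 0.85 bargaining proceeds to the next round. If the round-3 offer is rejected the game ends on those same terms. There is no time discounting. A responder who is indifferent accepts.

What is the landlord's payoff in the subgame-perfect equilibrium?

By backward induction:
Round 3 (the landlord proposes): the tenant gets 78 if talks fail, so the landlord offers 78 and keeps 282.
Round 2 (the tenant proposes): rejecting gives the landlord an expected 0.85 × 282 + 0.15 × 74 = 250.8. The tenant offers 250.8 and keeps 360 − 250.8 = 109.2.
Round 1 (the landlord proposes): rejecting gives the tenant an expected 0.85 × 109.2 + 0.15 × 78 = 104.52; the landlord offers that and keeps 255.48.

255.48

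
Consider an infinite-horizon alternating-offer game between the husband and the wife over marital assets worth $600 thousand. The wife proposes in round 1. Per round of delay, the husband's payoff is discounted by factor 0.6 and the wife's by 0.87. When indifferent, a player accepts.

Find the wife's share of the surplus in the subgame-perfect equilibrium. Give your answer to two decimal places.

Let x be the wife's share when the wife proposes and y be the husband's share when the husband proposes.
The husband accepts iff offered ≥ 0.6·y, so x = 600 − 0.6y. Symmetrically y = 600 − 0.87x.
Substituting: x = 600 − 0.6(600 − 0.87x), giving x(1 − 0.87·0.6) = 600(1 − 0.6).
So x = 600 × 0.4 / 0.478 ≈ 502.0921, and the husband receives 600 − x ≈ 97.9079.

502.09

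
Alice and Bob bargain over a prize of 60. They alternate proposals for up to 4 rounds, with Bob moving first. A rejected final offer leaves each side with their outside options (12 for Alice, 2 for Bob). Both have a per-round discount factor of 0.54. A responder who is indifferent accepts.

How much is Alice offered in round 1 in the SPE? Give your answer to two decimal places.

24.04

By backward induction:
Round 4 (Alice proposes): Bob gets 2 if talks fail, so Alice offers 2 and keeps 58.
Round 3 (Bob proposes): Alice can get 58 next round, worth 0.54 × 58 = 31.32 now. Bob offers 31.32 and keeps 60 − 31.32 = 28.68.
Round 2 (Alice proposes): Bob can get 28.68 next round, worth 0.54 × 28.68 = 15.4872 now; Alice offers that and keeps 44.5128.
Round 1 (Bob proposes): Alice can get 44.5128 next round, worth 0.54 × 44.5128 = 24.036912 now, so Bob offers 24.036912, keeping 35.963088.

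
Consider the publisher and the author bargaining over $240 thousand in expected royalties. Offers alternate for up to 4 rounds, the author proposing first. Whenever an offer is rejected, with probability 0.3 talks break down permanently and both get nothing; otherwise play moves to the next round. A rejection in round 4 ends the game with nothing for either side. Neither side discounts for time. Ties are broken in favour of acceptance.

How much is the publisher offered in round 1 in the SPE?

132.72

Round 4 (the publisher proposes): the author will accept anything ≥ 0, so the publisher offers 0 and keeps 240.
Round 3 (the author proposes): rejecting gives the publisher an expected 0.7 × 240 = 168, so the author offers 168, keeping 72.
Round 2 (the publisher proposes): rejecting gives the author an expected 0.7 × 72 = 50.4. The publisher offers 50.4 and keeps 240 − 50.4 = 189.6.
Round 1 (the author proposes): rejecting gives the publisher an expected 0.7 × 189.6 = 132.72. The author offers 132.72 and keeps 240 − 132.72 = 107.28.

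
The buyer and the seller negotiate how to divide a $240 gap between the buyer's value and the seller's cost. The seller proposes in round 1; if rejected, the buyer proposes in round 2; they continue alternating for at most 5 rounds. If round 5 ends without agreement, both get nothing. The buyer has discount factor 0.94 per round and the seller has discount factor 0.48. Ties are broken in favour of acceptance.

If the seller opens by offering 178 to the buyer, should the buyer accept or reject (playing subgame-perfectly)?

Round 5 (the seller proposes): rejection yields 0 for the buyer; the seller offers 0 and keeps 240.
Round 4 (the buyer proposes): the seller can get 240 next round, worth 0.48 × 240 = 115.2 now. The buyer offers 115.2 and keeps 240 − 115.2 = 124.8.
Round 3 (the seller proposes): the buyer can get 124.8 next round, worth 0.94 × 124.8 = 117.312 now, so the seller offers 117.312, keeping 122.688.
Round 2 (the buyer proposes): the seller can get 122.688 next round, worth 0.48 × 122.688 = 58.89024 now. The buyer offers 58.89024 and keeps 240 − 58.89024 = 181.10976.
So by rejecting in round 1, the buyer gets 181.10976 next round, worth 0.94 × 181.10976 = 170.2431744 now.
Offer 178 ≥ 170.2431744, so the buyer accepts.

Accept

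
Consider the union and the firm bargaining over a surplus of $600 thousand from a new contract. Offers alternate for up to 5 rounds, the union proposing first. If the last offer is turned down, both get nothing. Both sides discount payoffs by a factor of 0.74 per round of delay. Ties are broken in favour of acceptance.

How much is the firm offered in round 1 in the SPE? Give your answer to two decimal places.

Round 5 (the union proposes): rejection yields 0 for the firm; the union offers 0 and keeps 600.
Round 4 (the firm proposes): the union can get 600 next round, worth 0.74 × 600 = 444 now; the firm offers that and keeps 156.
Round 3 (the union proposes): the firm can get 156 next round, worth 0.74 × 156 = 115.44 now. The union offers 115.44 and keeps 600 − 115.44 = 484.56.
Round 2 (the firm proposes): the union can get 484.56 next round, worth 0.74 × 484.56 = 358.5744 now; the firm offers that and keeps 241.4256.
Round 1 (the union proposes): the firm can get 241.4256 next round, worth 0.74 × 241.4256 = 178.654944 now, so the union offers 178.654944, keeping 421.345056.

178.65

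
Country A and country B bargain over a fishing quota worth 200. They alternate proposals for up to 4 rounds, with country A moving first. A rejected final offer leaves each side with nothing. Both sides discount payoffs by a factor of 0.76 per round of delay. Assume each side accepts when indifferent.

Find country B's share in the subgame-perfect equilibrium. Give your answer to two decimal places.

124.28

By backward induction:
Round 4 (country B proposes): rejection yields 0 for country A; country B offers 0 and keeps 200.
Round 3 (country A proposes): country B can get 200 next round, worth 0.76 × 200 = 152 now; country A offers that and keeps 48.
Round 2 (country B proposes): country A can get 48 next round, worth 0.76 × 48 = 36.48 now, so country B offers 36.48, keeping 163.52.
Round 1 (country A proposes): country B can get 163.52 next round, worth 0.76 × 163.52 = 124.2752 now. Country A offers 124.2752 and keeps 200 − 124.2752 = 75.7248.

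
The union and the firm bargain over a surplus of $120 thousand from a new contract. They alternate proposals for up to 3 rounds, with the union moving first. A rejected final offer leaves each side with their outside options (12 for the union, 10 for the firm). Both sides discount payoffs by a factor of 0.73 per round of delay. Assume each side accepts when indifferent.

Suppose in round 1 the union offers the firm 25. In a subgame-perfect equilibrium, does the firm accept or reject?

Reject

Round 3 (the union proposes): the firm gets 10 if talks fail, so the union offers 10 and keeps 110.
Round 2 (the firm proposes): the union can get 110 next round, worth 0.73 × 110 = 80.3 now. The firm offers 80.3 and keeps 120 − 80.3 = 39.7.
So by rejecting in round 1, the firm gets 39.7 next round, worth 0.73 × 39.7 = 28.981 now.
Offer 25 < 28.981, so the firm rejects.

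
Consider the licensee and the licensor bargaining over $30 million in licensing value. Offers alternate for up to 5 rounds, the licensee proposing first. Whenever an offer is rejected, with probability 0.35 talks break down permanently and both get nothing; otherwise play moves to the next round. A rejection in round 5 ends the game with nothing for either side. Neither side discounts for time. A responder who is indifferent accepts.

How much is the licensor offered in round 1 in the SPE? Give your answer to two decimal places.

Round 5 (the licensee proposes): the licensor will accept anything ≥ 0, so the licensee offers 0 and keeps 30.
Round 4 (the licensor proposes): rejecting gives the licensee an expected 0.65 × 30 = 19.5; the licensor offers that and keeps 10.5.
Round 3 (the licensee proposes): rejecting gives the licensor an expected 0.65 × 10.5 = 6.825; the licensee offers that and keeps 23.175.
Round 2 (the licensor proposes): rejecting gives the licensee an expected 0.65 × 23.175 = 15.06375; the licensor offers that and keeps 14.93625.
Round 1 (the licensee proposes): rejecting gives the licensor an expected 0.65 × 14.93625 = 9.7085625. The licensee offers 9.7085625 and keeps 30 − 9.7085625 = 20.2914375.

9.71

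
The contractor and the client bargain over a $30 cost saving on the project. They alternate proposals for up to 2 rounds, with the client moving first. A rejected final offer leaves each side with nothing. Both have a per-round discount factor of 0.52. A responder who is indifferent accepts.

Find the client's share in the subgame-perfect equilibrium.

14.4

Round 2 (the contractor proposes): rejection yields 0 for the client; the contractor offers 0 and keeps 30.
Round 1 (the client proposes): the contractor can get 30 next round, worth 0.52 × 30 = 15.6 now. The client offers 15.6 and keeps 30 − 15.6 = 14.4.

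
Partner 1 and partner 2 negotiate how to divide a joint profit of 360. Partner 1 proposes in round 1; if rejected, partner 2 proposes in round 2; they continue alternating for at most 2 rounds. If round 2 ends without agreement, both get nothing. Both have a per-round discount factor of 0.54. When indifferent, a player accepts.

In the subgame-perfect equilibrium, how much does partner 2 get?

Work backward from the last round.
Round 2 (partner 2 proposes): rejection yields 0 for partner 1; partner 2 offers 0 and keeps 360.
Round 1 (partner 1 proposes): partner 2 can get 360 next round, worth 0.54 × 360 = 194.4 now, so partner 1 offers 194.4, keeping 165.6.

194.4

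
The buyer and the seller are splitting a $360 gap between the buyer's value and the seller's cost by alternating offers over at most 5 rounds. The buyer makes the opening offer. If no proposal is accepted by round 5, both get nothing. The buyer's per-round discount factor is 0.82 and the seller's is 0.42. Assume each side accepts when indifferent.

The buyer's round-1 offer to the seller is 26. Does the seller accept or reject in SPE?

Reject

Round 5 (the buyer proposes): rejection yields 0 for the seller; the buyer offers 0 and keeps 360.
Round 4 (the seller proposes): the buyer can get 360 next round, worth 0.82 × 360 = 295.2 now, so the seller offers 295.2, keeping 64.8.
Round 3 (the buyer proposes): the seller can get 64.8 next round, worth 0.42 × 64.8 = 27.216 now. The buyer offers 27.216 and keeps 360 − 27.216 = 332.784.
Round 2 (the seller proposes): the buyer can get 332.784 next round, worth 0.82 × 332.784 = 272.88288 now, so the seller offers 272.88288, keeping 87.11712.
So by rejecting in round 1, the seller gets 87.11712 next round, worth 0.42 × 87.11712 = 36.5891904 now.
Offer 26 < 36.5891904, so the seller rejects.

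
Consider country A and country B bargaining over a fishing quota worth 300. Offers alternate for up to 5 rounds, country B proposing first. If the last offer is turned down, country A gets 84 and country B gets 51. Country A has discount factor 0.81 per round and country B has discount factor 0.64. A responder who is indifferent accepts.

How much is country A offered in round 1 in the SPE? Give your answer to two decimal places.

155.40

Round 5 (country B proposes): country A gets 84 if talks fail, so country B offers 84 and keeps 216.
Round 4 (country A proposes): country B can get 216 next round, worth 0.64 × 216 = 138.24 now; country A offers that and keeps 161.76.
Round 3 (country B proposes): country A can get 161.76 next round, worth 0.81 × 161.76 = 131.0256 now; country B offers that and keeps 168.9744.
Round 2 (country A proposes): country B can get 168.9744 next round, worth 0.64 × 168.9744 = 108.143616 now, so country A offers 108.143616, keeping 191.856384.
Round 1 (country B proposes): country A can get 191.856384 next round, worth 0.81 × 191.856384 = 155.40367104 now. Country B offers 155.40367104 and keeps 300 − 155.40367104 = 144.59632896.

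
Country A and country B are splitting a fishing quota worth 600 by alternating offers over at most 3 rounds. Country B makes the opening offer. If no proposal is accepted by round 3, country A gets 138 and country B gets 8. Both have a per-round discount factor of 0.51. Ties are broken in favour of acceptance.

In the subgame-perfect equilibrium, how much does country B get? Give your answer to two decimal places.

Round 3 (country B proposes): country A gets 138 if talks fail, so country B offers 138 and keeps 462.
Round 2 (country A proposes): country B can get 462 next round, worth 0.51 × 462 = 235.62 now; country A offers that and keeps 364.38.
Round 1 (country B proposes): country A can get 364.38 next round, worth 0.51 × 364.38 = 185.8338 now. Country B offers 185.8338 and keeps 600 − 185.8338 = 414.1662.

414.17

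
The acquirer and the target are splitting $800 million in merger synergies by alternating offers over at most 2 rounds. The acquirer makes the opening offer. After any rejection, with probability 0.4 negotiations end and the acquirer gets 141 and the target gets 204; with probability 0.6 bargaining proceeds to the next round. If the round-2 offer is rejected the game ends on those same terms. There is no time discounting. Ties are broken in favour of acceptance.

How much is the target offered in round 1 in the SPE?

By backward induction:
Round 2 (the target proposes): the acquirer gets 141 if talks fail, so the target offers 141 and keeps 659.
Round 1 (the acquirer proposes): rejecting gives the target an expected 0.6 × 659 + 0.4 × 204 = 477. The acquirer offers 477 and keeps 800 − 477 = 323.

477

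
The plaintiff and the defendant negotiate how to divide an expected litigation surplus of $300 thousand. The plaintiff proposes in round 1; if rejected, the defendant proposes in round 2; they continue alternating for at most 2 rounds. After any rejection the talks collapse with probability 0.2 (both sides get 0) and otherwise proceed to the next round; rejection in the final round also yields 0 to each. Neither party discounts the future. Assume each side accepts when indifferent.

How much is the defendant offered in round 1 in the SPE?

Round 2 (the defendant proposes): rejection yields 0 for the plaintiff; the defendant offers 0 and keeps 300.
Round 1 (the plaintiff proposes): rejecting gives the defendant an expected 0.8 × 300 = 240; the plaintiff offers that and keeps 60.

240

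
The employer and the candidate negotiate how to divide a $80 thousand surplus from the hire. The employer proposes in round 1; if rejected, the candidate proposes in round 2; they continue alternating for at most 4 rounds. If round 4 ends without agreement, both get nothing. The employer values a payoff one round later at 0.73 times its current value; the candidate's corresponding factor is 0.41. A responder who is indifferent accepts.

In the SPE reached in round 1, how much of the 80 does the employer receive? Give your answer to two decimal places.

Round 4 (the candidate proposes): rejection yields 0 for the employer; the candidate offers 0 and keeps 80.
Round 3 (the employer proposes): the candidate can get 80 next round, worth 0.41 × 80 = 32.8 now. The employer offers 32.8 and keeps 80 − 32.8 = 47.2.
Round 2 (the candidate proposes): the employer can get 47.2 next round, worth 0.73 × 47.2 = 34.456 now; the candidate offers that and keeps 45.544.
Round 1 (the employer proposes): the candidate can get 45.544 next round, worth 0.41 × 45.544 = 18.67304 now, so the employer offers 18.67304, keeping 61.32696.

61.33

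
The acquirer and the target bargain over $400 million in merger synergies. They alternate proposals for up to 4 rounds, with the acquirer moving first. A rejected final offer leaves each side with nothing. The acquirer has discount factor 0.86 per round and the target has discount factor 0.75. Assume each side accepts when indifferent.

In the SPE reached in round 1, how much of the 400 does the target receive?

Round 4 (the target proposes): rejection yields 0 for the acquirer; the target offers 0 and keeps 400.
Round 3 (the acquirer proposes): the target can get 400 next round, worth 0.75 × 400 = 300 now; the acquirer offers that and keeps 100.
Round 2 (the target proposes): the acquirer can get 100 next round, worth 0.86 × 100 = 86 now. The target offers 86 and keeps 400 − 86 = 314.
Round 1 (the acquirer proposes): the target can get 314 next round, worth 0.75 × 314 = 235.5 now; the acquirer offers that and keeps 164.5.

235.5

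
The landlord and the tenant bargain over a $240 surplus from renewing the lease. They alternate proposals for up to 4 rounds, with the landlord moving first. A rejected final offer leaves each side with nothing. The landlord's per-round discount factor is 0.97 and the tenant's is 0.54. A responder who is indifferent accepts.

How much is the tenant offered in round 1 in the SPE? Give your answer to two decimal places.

71.77

Round 4 (the tenant proposes): rejection yields 0 for the landlord; the tenant offers 0 and keeps 240.
Round 3 (the landlord proposes): the tenant can get 240 next round, worth 0.54 × 240 = 129.6 now. The landlord offers 129.6 and keeps 240 − 129.6 = 110.4.
Round 2 (the tenant proposes): the landlord can get 110.4 next round, worth 0.97 × 110.4 = 107.088 now, so the tenant offers 107.088, keeping 132.912.
Round 1 (the landlord proposes): the tenant can get 132.912 next round, worth 0.54 × 132.912 = 71.77248 now, so the landlord offers 71.77248, keeping 168.22752.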